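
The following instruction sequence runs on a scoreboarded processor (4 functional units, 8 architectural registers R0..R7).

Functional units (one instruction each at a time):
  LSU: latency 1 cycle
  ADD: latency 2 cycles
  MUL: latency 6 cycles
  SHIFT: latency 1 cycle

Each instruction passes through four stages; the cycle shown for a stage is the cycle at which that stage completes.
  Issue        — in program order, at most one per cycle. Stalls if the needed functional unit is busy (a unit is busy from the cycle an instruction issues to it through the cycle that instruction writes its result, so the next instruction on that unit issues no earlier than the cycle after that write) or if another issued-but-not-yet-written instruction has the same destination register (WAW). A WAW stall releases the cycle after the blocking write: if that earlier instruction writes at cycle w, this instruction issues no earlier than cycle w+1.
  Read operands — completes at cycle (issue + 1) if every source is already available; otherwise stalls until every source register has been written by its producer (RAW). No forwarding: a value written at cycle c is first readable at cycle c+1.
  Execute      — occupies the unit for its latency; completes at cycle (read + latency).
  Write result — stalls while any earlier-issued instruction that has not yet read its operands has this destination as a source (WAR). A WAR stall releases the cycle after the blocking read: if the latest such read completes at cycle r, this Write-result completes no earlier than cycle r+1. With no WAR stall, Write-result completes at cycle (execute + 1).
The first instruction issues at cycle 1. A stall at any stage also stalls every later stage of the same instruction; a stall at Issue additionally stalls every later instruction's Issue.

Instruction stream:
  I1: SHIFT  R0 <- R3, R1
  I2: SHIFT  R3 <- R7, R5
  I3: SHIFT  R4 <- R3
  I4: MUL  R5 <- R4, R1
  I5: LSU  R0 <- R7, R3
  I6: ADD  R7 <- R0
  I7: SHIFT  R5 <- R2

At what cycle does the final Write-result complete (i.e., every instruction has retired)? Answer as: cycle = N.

cycle = 24

cycle 1: issue I1 (SHIFT)
cycle 2: I1 read-ops
cycle 3: I1 finished on SHIFT
cycle 4: I1→R0
cycle 5: issue I2 (SHIFT)
cycle 6: I2 read-ops
cycle 7: I2 finished on SHIFT
cycle 8: I2→R3
cycle 9: issue I3 (SHIFT)
cycle 10: I3 read-ops · issue I4 (MUL)
cycle 11: I3 finished on SHIFT · issue I5 (LSU)
cycle 12: I3→R4 · I5 read-ops · issue I6 (ADD)
cycle 13: I4 read-ops · I5 finished on LSU
cycle 14: I5→R0
cycle 15: I6 read-ops
cycle 17: I6 finished on ADD
cycle 18: I6→R7
cycle 19: I4 finished on MUL
cycle 20: I4→R5
cycle 21: issue I7 (SHIFT)
cycle 22: I7 read-ops
cycle 23: I7 finished on SHIFT
cycle 24: I7→R5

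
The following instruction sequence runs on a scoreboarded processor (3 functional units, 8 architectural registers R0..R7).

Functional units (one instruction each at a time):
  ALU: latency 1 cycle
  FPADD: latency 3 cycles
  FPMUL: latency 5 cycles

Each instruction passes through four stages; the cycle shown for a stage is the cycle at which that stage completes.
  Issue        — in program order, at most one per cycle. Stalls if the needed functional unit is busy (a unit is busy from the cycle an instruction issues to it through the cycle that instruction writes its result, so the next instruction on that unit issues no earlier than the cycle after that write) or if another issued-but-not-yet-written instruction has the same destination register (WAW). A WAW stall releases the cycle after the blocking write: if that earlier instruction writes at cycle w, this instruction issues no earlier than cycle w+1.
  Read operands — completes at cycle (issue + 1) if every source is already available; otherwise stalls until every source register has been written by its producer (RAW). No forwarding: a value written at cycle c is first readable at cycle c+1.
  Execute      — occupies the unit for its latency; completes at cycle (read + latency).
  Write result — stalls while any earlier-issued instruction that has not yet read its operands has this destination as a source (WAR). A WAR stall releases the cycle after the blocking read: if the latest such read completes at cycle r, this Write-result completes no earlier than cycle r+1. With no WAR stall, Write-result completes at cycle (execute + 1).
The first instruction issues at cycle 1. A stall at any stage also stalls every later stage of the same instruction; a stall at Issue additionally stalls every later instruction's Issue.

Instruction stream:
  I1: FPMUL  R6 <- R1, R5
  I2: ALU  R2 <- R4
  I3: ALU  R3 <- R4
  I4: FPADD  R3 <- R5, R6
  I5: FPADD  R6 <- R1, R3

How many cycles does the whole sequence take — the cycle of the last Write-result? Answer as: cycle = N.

cycle = 21

I1 -> (1, 2, 7, 8)
I2 -> (2, 3, 4, 5)
I3 -> (6, 7, 8, 9)  // struct: ALU busy until I2 writes@5
I4 -> (10, 11, 14, 15)  // WAW R3: wait I3 write@9
I5 -> (16, 17, 20, 21)  // struct: FPADD busy until I4 writes@15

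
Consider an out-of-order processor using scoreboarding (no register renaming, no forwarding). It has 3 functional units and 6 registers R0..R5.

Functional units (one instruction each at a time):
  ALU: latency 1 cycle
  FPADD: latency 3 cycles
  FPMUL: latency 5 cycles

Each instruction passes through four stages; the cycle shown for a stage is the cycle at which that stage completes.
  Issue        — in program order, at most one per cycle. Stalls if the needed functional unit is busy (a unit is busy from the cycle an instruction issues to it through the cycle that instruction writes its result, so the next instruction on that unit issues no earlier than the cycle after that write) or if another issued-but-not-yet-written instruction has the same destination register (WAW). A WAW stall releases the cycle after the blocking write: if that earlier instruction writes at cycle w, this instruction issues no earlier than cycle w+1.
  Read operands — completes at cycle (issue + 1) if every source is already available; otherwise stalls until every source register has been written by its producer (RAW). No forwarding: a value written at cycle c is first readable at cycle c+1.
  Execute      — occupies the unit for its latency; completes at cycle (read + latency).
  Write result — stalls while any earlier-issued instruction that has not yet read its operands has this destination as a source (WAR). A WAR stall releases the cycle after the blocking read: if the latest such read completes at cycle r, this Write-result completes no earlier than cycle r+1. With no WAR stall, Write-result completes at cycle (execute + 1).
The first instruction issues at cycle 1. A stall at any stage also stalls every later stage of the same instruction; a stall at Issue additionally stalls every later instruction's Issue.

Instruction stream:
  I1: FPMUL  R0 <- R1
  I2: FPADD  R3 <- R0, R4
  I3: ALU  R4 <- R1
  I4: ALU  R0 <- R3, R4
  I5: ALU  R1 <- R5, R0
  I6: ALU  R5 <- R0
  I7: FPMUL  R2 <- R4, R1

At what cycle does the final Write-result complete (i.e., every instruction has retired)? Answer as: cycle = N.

cycle = 29

I1 -> (1, 2, 7, 8)
I2 -> (2, 9, 12, 13)  // RAW R0: wait I1 write@8
I3 -> (3, 4, 5, 10)  // WAR R4: wait I2 read@9
I4 -> (11, 14, 15, 16)  // struct: ALU busy until I3 writes@10, RAW R3: wait I2 write@13
I5 -> (17, 18, 19, 20)  // struct: ALU busy until I4 writes@16
I6 -> (21, 22, 23, 24)  // struct: ALU busy until I5 writes@20
I7 -> (22, 23, 28, 29)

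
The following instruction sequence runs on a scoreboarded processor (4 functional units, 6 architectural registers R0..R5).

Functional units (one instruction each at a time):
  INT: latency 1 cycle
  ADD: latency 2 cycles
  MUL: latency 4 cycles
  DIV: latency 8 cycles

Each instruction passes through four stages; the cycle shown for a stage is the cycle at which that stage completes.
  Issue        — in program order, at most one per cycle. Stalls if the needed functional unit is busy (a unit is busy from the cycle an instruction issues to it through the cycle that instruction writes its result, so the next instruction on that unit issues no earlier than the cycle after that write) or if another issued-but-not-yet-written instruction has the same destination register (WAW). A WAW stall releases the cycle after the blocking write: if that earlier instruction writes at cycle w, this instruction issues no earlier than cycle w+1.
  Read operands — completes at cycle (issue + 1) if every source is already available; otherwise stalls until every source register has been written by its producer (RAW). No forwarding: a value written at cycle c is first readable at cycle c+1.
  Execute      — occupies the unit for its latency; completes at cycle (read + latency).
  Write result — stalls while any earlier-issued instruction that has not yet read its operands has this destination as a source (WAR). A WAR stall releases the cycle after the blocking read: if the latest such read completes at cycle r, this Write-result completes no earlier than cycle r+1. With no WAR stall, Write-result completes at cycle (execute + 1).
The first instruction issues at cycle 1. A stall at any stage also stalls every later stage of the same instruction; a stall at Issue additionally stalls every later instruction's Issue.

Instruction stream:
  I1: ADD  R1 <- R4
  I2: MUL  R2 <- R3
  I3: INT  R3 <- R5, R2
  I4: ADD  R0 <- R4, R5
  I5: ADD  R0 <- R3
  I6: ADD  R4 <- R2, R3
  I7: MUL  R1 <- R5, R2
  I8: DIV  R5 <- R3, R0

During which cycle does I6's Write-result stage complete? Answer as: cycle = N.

c1: issue I1 (ADD)
c2: I1 read-ops · issue I2 (MUL)
c3: I2 read-ops · issue I3 (INT)
c4: I1 finished on ADD
c5: I1→R1
c6: issue I4 (ADD)
c7: I2 finished on MUL · I4 read-ops
c8: I2→R2
c9: I3 read-ops · I4 finished on ADD
c10: I3 finished on INT · I4→R0
c11: I3→R3 · issue I5 (ADD)
c12: I5 read-ops
c14: I5 finished on ADD
c15: I5→R0
c16: issue I6 (ADD)
c17: I6 read-ops · issue I7 (MUL)
c18: I7 read-ops · issue I8 (DIV)
c19: I6 finished on ADD · I8 read-ops
c20: I6→R4
c22: I7 finished on MUL
c23: I7→R1
c27: I8 finished on DIV
c28: I8→R5

cycle = 20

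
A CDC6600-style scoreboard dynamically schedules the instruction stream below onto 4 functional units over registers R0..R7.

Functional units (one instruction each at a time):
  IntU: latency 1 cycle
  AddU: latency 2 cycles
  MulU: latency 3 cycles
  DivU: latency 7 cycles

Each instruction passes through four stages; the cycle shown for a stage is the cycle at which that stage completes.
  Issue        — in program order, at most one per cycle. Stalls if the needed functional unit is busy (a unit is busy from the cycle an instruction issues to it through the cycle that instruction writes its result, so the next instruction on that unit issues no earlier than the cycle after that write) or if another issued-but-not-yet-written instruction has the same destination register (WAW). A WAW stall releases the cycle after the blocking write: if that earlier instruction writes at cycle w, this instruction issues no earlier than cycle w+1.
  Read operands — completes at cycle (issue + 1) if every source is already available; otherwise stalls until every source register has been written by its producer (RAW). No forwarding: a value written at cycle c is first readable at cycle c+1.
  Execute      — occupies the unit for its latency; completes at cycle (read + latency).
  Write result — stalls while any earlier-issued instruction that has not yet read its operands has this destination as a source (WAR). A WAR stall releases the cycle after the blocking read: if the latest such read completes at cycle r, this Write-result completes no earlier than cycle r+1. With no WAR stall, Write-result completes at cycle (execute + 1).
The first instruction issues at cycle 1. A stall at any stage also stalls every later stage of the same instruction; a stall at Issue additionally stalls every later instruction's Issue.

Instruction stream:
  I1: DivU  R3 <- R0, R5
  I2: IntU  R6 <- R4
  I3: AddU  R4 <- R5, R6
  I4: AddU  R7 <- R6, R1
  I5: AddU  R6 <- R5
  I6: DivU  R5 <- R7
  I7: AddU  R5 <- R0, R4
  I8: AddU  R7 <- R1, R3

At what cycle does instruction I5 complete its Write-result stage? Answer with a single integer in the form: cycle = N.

cycle = 19

[I1] 1/2/9/10
[I2] 2/3/4/5
[I3] 3/6/8/9  (RAW R6: wait I2 write@5)
[I4] 10/11/13/14  (struct: AddU busy until I3 writes@9)
[I5] 15/16/18/19  (struct: AddU busy until I4 writes@14)
[I6] 16/17/24/25
[I7] 26/27/29/30  (WAW R5: wait I6 write@25)
[I8] 31/32/34/35  (struct: AddU busy until I7 writes@30)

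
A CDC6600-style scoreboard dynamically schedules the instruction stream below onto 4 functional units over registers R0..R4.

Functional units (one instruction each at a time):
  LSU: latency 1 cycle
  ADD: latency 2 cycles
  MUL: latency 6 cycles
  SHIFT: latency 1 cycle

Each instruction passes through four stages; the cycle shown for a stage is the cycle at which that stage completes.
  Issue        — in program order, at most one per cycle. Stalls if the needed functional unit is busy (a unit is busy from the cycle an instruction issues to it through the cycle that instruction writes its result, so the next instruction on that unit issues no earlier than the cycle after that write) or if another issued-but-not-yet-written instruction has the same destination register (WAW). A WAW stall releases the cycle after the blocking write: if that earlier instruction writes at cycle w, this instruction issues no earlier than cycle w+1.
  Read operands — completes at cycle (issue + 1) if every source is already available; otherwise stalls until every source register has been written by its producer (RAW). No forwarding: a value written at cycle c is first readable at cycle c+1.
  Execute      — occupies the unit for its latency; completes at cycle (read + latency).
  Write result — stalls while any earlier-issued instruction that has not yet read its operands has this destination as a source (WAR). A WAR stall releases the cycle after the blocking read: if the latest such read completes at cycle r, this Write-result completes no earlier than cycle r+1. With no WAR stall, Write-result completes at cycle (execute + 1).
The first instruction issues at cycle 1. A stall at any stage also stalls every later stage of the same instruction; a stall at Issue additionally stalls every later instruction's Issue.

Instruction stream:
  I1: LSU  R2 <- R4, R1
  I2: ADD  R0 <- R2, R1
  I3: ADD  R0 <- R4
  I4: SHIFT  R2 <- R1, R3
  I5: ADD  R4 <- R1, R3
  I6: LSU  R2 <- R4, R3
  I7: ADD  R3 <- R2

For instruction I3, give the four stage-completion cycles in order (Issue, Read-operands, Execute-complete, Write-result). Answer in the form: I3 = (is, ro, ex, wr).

  I1 | 1 | 2 | 3 | 4
  I2 | 2 | 5 | 7 | 8   RAW R2: wait I1 write@4
  I3 | 9 | 10 | 12 | 13   struct: ADD busy until I2 writes@8
  I4 | 10 | 11 | 12 | 13
  I5 | 14 | 15 | 17 | 18   struct: ADD busy until I3 writes@13
  I6 | 15 | 19 | 20 | 21   RAW R4: wait I5 write@18
  I7 | 19 | 22 | 24 | 25   struct: ADD busy until I5 writes@18 · RAW R2: wait I6 write@21

I3 = (9, 10, 12, 13)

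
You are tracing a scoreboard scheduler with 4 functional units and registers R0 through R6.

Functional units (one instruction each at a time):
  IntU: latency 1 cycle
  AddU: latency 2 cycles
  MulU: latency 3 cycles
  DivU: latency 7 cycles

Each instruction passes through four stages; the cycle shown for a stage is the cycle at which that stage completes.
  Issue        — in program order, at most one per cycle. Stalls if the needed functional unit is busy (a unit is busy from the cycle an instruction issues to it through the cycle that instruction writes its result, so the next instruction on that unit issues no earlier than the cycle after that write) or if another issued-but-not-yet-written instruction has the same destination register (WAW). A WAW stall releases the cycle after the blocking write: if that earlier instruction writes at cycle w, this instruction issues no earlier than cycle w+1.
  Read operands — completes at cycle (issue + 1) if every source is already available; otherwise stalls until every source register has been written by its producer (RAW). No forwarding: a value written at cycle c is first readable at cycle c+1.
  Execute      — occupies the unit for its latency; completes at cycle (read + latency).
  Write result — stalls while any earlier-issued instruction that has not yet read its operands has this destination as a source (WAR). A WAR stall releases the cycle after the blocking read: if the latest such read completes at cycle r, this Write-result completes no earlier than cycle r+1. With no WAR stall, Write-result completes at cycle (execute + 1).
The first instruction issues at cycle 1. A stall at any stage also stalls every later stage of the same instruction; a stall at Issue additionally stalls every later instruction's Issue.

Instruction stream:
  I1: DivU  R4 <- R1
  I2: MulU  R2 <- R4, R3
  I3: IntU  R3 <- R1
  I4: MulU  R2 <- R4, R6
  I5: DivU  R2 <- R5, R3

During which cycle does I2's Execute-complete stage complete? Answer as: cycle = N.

cycle = 14

I1  is:1  ro:2  ex:9  wr:10
I2  is:2  ro:11  ex:14  wr:15  — RAW R4: wait I1 write@10
I3  is:3  ro:4  ex:5  wr:12  — WAR R3: wait I2 read@11
I4  is:16  ro:17  ex:20  wr:21  — struct: MulU busy until I2 writes@15
I5  is:22  ro:23  ex:30  wr:31  — WAW R2: wait I4 write@21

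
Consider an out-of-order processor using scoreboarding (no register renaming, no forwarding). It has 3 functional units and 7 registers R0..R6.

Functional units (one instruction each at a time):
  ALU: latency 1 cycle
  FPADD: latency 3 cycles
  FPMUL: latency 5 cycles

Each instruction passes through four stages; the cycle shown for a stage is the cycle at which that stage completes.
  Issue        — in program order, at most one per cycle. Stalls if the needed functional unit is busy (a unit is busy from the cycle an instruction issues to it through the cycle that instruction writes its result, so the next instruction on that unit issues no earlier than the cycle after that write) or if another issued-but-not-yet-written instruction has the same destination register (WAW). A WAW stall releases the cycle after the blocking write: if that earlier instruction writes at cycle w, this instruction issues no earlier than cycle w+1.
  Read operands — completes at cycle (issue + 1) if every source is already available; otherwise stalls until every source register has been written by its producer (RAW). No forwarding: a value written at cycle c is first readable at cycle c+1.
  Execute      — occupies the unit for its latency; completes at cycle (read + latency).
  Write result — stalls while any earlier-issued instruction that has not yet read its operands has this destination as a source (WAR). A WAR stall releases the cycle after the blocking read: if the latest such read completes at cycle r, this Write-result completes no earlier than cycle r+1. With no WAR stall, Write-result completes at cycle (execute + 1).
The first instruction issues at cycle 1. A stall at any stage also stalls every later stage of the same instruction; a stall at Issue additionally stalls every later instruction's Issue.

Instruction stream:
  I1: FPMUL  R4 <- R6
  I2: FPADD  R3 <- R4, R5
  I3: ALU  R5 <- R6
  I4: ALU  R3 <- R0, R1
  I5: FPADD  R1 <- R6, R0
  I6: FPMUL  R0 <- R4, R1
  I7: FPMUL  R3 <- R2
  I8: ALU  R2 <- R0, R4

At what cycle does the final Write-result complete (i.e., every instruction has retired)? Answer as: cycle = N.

cycle 1: I1 issues→FPMUL
cycle 2: I1 reads · I2 issues→FPADD
cycle 3: I3 issues→ALU
cycle 4: I3 reads
cycle 5: I3 exec-done
cycle 7: I1 exec-done
cycle 8: I1 writes R4
cycle 9: I2 reads
cycle 10: I3 writes R5
cycle 12: I2 exec-done
cycle 13: I2 writes R3
cycle 14: I4 issues→ALU
cycle 15: I4 reads · I5 issues→FPADD
cycle 16: I4 exec-done · I5 reads · I6 issues→FPMUL
cycle 17: I4 writes R3
cycle 19: I5 exec-done
cycle 20: I5 writes R1
cycle 21: I6 reads
cycle 26: I6 exec-done
cycle 27: I6 writes R0
cycle 28: I7 issues→FPMUL
cycle 29: I7 reads · I8 issues→ALU
cycle 30: I8 reads
cycle 31: I8 exec-done
cycle 32: I8 writes R2
cycle 34: I7 exec-done
cycle 35: I7 writes R3

cycle = 35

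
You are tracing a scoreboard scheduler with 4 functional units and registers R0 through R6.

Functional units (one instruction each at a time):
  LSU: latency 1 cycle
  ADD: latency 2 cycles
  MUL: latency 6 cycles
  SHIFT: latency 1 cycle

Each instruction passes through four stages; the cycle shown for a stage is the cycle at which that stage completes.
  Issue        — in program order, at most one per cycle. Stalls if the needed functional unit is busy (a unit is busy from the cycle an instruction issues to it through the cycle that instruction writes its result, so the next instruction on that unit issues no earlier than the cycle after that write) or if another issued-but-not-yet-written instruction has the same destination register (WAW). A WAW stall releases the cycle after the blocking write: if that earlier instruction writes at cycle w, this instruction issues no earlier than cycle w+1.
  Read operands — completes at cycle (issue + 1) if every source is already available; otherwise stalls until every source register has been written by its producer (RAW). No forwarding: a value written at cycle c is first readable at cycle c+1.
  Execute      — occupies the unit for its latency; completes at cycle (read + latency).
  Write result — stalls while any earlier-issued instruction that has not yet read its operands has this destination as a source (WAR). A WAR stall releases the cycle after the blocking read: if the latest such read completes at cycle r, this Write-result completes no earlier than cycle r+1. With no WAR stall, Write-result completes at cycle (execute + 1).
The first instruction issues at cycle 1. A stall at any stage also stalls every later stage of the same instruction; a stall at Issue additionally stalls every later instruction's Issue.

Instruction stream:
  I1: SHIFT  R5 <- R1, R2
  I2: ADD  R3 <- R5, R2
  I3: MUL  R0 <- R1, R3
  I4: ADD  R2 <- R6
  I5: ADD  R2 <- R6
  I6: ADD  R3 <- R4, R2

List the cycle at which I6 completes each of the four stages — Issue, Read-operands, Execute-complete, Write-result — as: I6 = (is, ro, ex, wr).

I1  is:1  ro:2  ex:3  wr:4
I2  is:2  ro:5  ex:7  wr:8  — RAW R5: wait I1 write@4
I3  is:3  ro:9  ex:15  wr:16  — RAW R3: wait I2 write@8
I4  is:9  ro:10  ex:12  wr:13  — struct: ADD busy until I2 writes@8
I5  is:14  ro:15  ex:17  wr:18  — struct: ADD busy until I4 writes@13
I6  is:19  ro:20  ex:22  wr:23  — struct: ADD busy until I5 writes@18

I6 = (19, 20, 22, 23)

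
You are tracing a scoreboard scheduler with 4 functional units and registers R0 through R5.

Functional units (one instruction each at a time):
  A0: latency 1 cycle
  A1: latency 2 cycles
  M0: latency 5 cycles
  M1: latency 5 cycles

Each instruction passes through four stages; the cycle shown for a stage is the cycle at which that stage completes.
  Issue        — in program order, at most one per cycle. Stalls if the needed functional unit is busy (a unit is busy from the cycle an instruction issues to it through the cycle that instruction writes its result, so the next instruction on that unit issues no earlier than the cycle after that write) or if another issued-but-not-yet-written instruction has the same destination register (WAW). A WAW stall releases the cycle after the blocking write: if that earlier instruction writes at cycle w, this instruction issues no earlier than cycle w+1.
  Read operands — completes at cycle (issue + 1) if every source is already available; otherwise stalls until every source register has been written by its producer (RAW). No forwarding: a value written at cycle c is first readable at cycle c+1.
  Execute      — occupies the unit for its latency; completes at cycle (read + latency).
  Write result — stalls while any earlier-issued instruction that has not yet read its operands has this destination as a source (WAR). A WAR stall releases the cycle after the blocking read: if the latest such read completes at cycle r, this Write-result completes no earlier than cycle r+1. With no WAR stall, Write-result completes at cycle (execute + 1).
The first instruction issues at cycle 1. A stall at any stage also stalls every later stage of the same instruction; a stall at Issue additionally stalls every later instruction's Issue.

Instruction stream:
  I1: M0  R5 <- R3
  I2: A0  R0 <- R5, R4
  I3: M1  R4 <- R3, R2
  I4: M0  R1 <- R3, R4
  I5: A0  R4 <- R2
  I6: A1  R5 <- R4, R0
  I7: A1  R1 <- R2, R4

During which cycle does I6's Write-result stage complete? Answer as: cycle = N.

t=1  issue I1 (M0)
t=2  I1 read-ops, issue I2 (A0)
t=3  issue I3 (M1)
t=4  I3 read-ops
t=7  I1 finished on M0
t=8  I1→R5
t=9  I2 read-ops, I3 finished on M1, issue I4 (M0)
t=10  I2 finished on A0, I3→R4
t=11  I2→R0, I4 read-ops
t=12  issue I5 (A0)
t=13  I5 read-ops, issue I6 (A1)
t=14  I5 finished on A0
t=15  I5→R4
t=16  I4 finished on M0, I6 read-ops
t=17  I4→R1
t=18  I6 finished on A1
t=19  I6→R5
t=20  issue I7 (A1)
t=21  I7 read-ops
t=23  I7 finished on A1
t=24  I7→R1

cycle = 19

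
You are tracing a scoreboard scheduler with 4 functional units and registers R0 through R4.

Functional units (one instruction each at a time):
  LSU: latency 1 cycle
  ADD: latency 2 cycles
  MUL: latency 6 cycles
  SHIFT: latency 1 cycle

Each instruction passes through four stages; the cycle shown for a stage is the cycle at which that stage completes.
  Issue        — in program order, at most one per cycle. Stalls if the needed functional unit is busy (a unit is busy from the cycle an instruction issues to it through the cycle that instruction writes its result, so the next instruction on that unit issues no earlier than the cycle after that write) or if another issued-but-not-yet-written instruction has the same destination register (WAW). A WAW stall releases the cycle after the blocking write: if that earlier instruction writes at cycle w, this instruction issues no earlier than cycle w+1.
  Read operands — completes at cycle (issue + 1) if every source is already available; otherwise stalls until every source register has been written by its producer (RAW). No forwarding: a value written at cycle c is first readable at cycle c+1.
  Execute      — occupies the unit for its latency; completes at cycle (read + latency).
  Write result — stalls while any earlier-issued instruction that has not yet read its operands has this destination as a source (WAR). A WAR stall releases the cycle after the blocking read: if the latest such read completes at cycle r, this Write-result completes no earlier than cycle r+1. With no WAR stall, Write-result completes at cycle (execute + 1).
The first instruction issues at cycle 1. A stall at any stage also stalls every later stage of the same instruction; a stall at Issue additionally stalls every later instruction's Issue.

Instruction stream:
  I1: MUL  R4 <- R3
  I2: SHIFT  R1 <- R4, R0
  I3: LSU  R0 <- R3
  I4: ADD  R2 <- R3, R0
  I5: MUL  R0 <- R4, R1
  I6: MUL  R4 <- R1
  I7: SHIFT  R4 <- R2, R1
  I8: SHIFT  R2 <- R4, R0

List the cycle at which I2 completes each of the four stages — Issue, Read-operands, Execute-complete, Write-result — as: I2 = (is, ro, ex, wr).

c1: I1 issues→MUL
c2: I1 reads; I2 issues→SHIFT
c3: I3 issues→LSU
c4: I3 reads; I4 issues→ADD
c5: I3 exec-done
c8: I1 exec-done
c9: I1 writes R4
c10: I2 reads
c11: I2 exec-done; I3 writes R0
c12: I2 writes R1; I4 reads; I5 issues→MUL
c13: I5 reads
c14: I4 exec-done
c15: I4 writes R2
c19: I5 exec-done
c20: I5 writes R0
c21: I6 issues→MUL
c22: I6 reads
c28: I6 exec-done
c29: I6 writes R4
c30: I7 issues→SHIFT
c31: I7 reads
c32: I7 exec-done
c33: I7 writes R4
c34: I8 issues→SHIFT
c35: I8 reads
c36: I8 exec-done
c37: I8 writes R2

I2 = (2, 10, 11, 12)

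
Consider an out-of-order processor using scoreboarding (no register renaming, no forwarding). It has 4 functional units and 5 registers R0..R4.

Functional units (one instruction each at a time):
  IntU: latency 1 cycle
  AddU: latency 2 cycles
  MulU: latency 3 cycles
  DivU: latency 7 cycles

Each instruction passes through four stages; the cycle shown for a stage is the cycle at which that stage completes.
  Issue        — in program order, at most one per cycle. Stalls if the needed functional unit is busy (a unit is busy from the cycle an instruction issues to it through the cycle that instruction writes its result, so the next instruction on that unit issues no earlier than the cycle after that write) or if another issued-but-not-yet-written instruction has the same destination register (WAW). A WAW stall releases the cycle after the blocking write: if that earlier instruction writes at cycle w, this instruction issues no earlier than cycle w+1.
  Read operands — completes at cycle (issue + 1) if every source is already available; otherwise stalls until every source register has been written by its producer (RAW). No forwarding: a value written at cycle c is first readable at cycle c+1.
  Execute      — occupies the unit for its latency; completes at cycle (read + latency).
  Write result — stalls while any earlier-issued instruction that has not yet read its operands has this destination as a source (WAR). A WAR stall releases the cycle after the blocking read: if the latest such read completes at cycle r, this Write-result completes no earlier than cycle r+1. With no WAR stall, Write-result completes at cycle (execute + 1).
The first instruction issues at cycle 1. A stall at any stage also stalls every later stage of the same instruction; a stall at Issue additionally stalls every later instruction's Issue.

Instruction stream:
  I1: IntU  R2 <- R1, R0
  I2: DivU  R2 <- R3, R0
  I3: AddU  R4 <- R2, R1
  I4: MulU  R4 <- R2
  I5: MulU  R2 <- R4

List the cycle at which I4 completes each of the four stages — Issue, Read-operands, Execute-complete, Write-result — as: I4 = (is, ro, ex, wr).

c1: issue I1 (IntU)
c2: I1 read-ops
c3: I1 finished on IntU
c4: I1→R2
c5: issue I2 (DivU)
c6: I2 read-ops; issue I3 (AddU)
c13: I2 finished on DivU
c14: I2→R2
c15: I3 read-ops
c17: I3 finished on AddU
c18: I3→R4
c19: issue I4 (MulU)
c20: I4 read-ops
c23: I4 finished on MulU
c24: I4→R4
c25: issue I5 (MulU)
c26: I5 read-ops
c29: I5 finished on MulU
c30: I5→R2

I4 = (19, 20, 23, 24)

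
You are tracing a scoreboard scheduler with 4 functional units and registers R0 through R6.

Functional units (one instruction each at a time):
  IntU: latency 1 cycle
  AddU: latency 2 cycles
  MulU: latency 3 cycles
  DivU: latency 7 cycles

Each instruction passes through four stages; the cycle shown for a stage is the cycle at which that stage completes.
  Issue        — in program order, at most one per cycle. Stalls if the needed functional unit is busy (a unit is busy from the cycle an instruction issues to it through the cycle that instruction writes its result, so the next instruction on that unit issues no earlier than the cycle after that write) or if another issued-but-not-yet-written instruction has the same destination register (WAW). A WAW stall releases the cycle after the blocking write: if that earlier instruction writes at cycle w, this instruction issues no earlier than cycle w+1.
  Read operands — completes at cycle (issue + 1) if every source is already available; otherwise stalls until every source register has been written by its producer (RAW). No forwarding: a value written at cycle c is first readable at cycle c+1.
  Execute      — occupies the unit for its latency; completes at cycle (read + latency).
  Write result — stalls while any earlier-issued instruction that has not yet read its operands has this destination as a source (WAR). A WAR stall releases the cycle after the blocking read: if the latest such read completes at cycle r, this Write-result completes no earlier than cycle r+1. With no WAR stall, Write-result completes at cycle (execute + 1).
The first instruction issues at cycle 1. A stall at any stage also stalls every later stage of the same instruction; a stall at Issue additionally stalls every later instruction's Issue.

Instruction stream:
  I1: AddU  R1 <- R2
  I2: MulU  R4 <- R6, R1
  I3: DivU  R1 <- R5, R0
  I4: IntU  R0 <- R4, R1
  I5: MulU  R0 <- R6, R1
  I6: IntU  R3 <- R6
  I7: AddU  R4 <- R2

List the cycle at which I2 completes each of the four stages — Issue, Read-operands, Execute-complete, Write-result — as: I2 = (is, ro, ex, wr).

I2 = (2, 6, 9, 10)

  I1 | 1 | 2 | 4 | 5
  I2 | 2 | 6 | 9 | 10   RAW R1: wait I1 write@5
  I3 | 6 | 7 | 14 | 15   WAW R1: wait I1 write@5
  I4 | 7 | 16 | 17 | 18   RAW R1: wait I3 write@15
  I5 | 19 | 20 | 23 | 24   WAW R0: wait I4 write@18
  I6 | 20 | 21 | 22 | 23
  I7 | 21 | 22 | 24 | 25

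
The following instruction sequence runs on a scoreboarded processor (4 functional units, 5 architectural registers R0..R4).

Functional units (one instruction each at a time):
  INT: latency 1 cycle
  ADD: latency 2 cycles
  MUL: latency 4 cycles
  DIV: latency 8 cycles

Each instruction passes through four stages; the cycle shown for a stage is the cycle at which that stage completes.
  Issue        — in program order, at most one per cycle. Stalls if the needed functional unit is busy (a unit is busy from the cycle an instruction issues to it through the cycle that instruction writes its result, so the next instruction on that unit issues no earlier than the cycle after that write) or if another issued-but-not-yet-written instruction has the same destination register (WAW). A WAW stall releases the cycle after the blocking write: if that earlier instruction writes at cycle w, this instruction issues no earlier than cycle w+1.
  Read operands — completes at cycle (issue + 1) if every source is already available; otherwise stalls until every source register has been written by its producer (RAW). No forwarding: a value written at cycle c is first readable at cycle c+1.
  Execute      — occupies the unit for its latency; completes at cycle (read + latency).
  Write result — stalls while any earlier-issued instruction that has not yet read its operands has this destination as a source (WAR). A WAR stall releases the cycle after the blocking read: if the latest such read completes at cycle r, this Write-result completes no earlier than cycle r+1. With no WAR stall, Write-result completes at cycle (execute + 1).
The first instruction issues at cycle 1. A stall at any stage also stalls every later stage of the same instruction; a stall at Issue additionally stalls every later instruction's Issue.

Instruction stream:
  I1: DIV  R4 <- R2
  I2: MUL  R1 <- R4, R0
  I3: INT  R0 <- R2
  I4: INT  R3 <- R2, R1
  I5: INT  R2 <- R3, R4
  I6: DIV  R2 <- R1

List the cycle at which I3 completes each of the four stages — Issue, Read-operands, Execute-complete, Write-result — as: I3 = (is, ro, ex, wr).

c1: I1→DIV
c2: I1 RO · I2→MUL
c3: I3→INT
c4: I3 RO
c5: I3 EX
c10: I1 EX
c11: I1 WR R4
c12: I2 RO
c13: I3 WR R0
c14: I4→INT
c16: I2 EX
c17: I2 WR R1
c18: I4 RO
c19: I4 EX
c20: I4 WR R3
c21: I5→INT
c22: I5 RO
c23: I5 EX
c24: I5 WR R2
c25: I6→DIV
c26: I6 RO
c34: I6 EX
c35: I6 WR R2

I3 = (3, 4, 5, 13)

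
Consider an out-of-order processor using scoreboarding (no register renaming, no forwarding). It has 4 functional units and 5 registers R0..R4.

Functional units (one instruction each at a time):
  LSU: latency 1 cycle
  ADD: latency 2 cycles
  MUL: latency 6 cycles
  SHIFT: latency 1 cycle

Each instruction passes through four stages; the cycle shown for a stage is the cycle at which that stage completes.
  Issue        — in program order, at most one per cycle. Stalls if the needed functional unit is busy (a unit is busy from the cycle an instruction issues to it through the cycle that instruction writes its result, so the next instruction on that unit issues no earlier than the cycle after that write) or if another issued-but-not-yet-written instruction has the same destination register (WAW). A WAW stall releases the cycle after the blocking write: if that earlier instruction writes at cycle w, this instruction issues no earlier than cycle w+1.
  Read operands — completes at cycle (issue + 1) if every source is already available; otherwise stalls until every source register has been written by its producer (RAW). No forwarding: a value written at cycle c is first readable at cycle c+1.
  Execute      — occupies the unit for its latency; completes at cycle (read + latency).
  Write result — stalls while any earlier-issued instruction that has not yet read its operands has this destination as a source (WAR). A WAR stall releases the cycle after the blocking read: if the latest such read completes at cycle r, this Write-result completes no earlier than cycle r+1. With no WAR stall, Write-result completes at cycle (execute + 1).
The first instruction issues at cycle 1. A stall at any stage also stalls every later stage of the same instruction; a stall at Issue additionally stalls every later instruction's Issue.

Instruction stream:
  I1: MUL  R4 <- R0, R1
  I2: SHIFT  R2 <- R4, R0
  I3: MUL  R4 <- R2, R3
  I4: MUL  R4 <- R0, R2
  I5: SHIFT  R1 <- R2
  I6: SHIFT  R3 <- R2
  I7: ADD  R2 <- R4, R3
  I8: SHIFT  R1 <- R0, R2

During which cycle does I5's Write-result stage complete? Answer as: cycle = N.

[1] I1→MUL
[2] I1 RO · I2→SHIFT
[8] I1 EX
[9] I1 WR R4
[10] I2 RO · I3→MUL
[11] I2 EX
[12] I2 WR R2
[13] I3 RO
[19] I3 EX
[20] I3 WR R4
[21] I4→MUL
[22] I4 RO · I5→SHIFT
[23] I5 RO
[24] I5 EX
[25] I5 WR R1
[26] I6→SHIFT
[27] I6 RO · I7→ADD
[28] I4 EX · I6 EX
[29] I4 WR R4 · I6 WR R3
[30] I7 RO · I8→SHIFT
[32] I7 EX
[33] I7 WR R2
[34] I8 RO
[35] I8 EX
[36] I8 WR R1

cycle = 25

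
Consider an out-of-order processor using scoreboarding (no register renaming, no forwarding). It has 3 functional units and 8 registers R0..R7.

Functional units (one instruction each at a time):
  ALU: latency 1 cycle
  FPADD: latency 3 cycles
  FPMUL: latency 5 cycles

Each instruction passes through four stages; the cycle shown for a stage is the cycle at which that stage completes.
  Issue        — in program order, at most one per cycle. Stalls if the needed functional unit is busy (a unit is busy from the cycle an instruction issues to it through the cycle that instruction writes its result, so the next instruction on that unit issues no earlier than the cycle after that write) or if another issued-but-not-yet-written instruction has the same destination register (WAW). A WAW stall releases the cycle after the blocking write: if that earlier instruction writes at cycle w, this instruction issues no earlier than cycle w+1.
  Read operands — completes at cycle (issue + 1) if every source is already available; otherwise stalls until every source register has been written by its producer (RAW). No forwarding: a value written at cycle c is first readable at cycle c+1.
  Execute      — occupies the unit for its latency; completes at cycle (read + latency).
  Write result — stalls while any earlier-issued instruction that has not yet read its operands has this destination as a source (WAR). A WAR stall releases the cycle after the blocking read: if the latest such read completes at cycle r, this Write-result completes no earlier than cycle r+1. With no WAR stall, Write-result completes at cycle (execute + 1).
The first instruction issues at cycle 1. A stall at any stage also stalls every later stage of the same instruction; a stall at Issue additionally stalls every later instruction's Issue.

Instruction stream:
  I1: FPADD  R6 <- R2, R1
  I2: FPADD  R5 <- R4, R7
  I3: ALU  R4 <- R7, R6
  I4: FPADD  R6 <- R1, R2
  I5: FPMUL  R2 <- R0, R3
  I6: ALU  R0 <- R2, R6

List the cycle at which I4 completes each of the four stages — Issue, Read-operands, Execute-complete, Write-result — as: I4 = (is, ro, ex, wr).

  I1 | 1 | 2 | 5 | 6
  I2 | 7 | 8 | 11 | 12   struct: FPADD busy until I1 writes@6
  I3 | 8 | 9 | 10 | 11
  I4 | 13 | 14 | 17 | 18   struct: FPADD busy until I2 writes@12
  I5 | 14 | 15 | 20 | 21
  I6 | 15 | 22 | 23 | 24   RAW R2: wait I5 write@21

I4 = (13, 14, 17, 18)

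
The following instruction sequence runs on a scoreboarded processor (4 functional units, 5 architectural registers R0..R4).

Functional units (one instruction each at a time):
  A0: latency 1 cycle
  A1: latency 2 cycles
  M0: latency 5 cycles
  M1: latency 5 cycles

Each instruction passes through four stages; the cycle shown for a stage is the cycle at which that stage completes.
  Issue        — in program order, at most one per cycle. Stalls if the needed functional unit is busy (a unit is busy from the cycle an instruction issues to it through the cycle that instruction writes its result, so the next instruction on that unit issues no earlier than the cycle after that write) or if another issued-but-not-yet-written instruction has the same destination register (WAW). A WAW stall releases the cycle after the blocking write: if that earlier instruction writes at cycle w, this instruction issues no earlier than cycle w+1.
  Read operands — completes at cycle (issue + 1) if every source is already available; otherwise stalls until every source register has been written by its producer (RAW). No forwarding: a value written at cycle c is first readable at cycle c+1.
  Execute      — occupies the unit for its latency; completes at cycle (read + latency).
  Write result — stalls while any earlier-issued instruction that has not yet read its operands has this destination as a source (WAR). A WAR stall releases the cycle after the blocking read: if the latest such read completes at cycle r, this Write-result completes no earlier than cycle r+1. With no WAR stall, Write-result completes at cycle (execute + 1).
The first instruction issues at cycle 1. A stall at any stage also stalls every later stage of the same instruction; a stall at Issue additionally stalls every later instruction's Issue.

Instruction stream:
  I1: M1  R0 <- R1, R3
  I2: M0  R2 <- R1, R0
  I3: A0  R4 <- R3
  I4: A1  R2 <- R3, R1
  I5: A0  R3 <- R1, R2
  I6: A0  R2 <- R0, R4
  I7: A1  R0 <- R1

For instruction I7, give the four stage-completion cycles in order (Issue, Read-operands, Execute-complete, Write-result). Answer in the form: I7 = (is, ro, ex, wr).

1) issue 1, read 2, done 7, write 8
2) issue 2, read 9, done 14, write 15  <RAW R0: wait I1 write@8>
3) issue 3, read 4, done 5, write 6
4) issue 16, read 17, done 19, write 20  <WAW R2: wait I2 write@15>
5) issue 17, read 21, done 22, write 23  <RAW R2: wait I4 write@20>
6) issue 24, read 25, done 26, write 27  <struct: A0 busy until I5 writes@23>
7) issue 25, read 26, done 28, write 29

I7 = (25, 26, 28, 29)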